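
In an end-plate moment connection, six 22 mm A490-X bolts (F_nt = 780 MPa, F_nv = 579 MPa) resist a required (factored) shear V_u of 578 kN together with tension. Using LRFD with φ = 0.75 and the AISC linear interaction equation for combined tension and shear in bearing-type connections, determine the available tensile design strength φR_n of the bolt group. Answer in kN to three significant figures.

A_b = π·22²/4 = 380.1 mm²; f_rv = 578 × 1000 / (6 × 380.1) = 253.4 MPa.
F'_nt = 1.3 F_nt − (F_nt / φF_nv) f_rv = 1.3·780 − (780/(0.75·579))·253.4 = 558.8 MPa, capped at F_nt → F'_nt = 558.8 MPa.
R_n = F'_nt · A_b · n = 558.8 × 380.1 × 6 / 1000 = 1275 kN.
Design strength φR_n = 0.75 × 1275 = 956 kN.

956 kN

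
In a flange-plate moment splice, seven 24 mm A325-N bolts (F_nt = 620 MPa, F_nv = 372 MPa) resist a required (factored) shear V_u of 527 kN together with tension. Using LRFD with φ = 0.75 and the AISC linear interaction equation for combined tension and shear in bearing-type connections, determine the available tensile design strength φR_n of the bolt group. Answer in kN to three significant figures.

A_b = π·24²/4 = 452.4 mm²; f_rv = 527 × 1000 / (7 × 452.4) = 166.4 MPa.
F'_nt = 1.3 F_nt − (F_nt / φF_nv) f_rv = 1.3·620 − (620/(0.75·372))·166.4 = 436.2 MPa, capped at F_nt → F'_nt = 436.2 MPa.
R_n = F'_nt · A_b · n = 436.2 × 452.4 × 7 / 1000 = 1381 kN.
Design strength φR_n = 0.75 × 1381 = 1040 kN.

1040 kN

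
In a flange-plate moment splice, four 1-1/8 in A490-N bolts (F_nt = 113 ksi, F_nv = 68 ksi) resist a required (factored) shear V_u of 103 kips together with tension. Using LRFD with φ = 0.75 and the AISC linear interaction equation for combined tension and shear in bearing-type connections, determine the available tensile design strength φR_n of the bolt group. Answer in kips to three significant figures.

267 kips

A_b = π·1.125²/4 = 0.994 in²; f_rv = 103 / (4 × 0.994) = 25.9 ksi.
F'_nt = 1.3 F_nt − (F_nt / φF_nv) f_rv = 1.3·113 − (113/(0.75·68))·25.9 = 89.5 ksi, capped at F_nt → F'_nt = 89.5 ksi.
R_n = F'_nt · A_b · n = 89.5 × 0.994 × 4 = 355.9 kips.
Design strength φR_n = 0.75 × 355.9 = 267 kips.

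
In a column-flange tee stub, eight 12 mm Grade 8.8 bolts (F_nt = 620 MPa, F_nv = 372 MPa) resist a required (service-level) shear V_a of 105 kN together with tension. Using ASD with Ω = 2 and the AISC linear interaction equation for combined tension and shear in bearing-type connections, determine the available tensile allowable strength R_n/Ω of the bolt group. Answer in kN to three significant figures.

A_b = π·12²/4 = 113.1 mm²; f_rv = 105 × 1000 / (8 × 113.1) = 116.1 MPa.
F'_nt = 1.3 F_nt − (Ω F_nt / F_nv) f_rv = 1.3·620 − (2·620/372)·116.1 = 419.2 MPa, capped at F_nt → F'_nt = 419.2 MPa.
R_n = F'_nt · A_b · n = 419.2 × 113.1 × 8 / 1000 = 379.3 kN.
Allowable strength R_n/Ω = 379.3 / 2 = 190 kN.

190 kN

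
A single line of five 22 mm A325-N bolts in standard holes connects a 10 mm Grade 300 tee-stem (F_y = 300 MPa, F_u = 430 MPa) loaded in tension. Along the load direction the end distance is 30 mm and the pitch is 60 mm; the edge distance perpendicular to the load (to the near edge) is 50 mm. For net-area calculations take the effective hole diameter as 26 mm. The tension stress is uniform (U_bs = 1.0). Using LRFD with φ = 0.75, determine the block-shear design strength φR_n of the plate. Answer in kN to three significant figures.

Shear plane L_v = 30 + 4·60 = 270 mm; A_gv = 270 × 10 = 2700 mm².
A_nv = (270 − 4.5·26) × 10 = 1530 mm².
A_nt = (50 − 0.5·26) × 10 = 370 mm².
0.6 F_u A_nv = 394.7 kN; 0.6 F_y A_gv = 486 kN → shear rupture governs the shear term.
R_n = 394.7 + 1.0 × 430 × 370 / 1000 = 553.8 kN.
Design strength φR_n = 0.75 × 553.8 = 415 kN.

415 kN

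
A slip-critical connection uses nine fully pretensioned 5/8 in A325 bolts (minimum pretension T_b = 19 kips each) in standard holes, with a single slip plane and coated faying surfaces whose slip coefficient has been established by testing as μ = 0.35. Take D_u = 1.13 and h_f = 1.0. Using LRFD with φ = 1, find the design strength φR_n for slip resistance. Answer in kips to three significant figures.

R_n = μ · D_u · h_f · T_b · n_s · n_b = 0.35 × 1.13 × 1.0 × 19 × 1 × 9 = 67.63 kips.
Design strength φR_n = 1 × 67.63 = 67.6 kips.

67.6 kips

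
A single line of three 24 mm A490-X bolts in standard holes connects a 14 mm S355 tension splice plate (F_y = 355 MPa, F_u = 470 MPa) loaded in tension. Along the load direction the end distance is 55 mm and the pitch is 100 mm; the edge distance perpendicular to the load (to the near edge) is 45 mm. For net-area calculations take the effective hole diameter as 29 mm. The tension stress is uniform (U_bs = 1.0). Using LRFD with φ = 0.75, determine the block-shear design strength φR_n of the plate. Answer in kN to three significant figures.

691 kN

Shear plane L_v = 55 + 2·100 = 255 mm; A_gv = 255 × 14 = 3570 mm².
A_nv = (255 − 2.5·29) × 14 = 2555 mm².
A_nt = (45 − 0.5·29) × 14 = 427 mm².
0.6 F_u A_nv = 720.5 kN; 0.6 F_y A_gv = 760.4 kN → shear rupture governs the shear term.
R_n = 720.5 + 1.0 × 470 × 427 / 1000 = 921.2 kN.
Design strength φR_n = 0.75 × 921.2 = 691 kN.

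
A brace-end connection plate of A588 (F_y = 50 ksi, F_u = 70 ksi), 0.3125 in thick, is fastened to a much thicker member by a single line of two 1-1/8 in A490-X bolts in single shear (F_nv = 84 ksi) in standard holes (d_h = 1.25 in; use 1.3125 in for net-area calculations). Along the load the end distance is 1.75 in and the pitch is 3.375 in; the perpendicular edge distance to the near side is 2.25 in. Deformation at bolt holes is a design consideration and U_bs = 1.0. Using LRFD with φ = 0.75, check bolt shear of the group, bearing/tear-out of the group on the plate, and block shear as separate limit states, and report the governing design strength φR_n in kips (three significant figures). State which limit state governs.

57.2 kips (block shear governs)

Bolt shear: A_b = π·1.125²/4 = 0.994 in²; R_n = 84 × 0.994 × 2 × 1 = 167 kips → 0.75 × 167 = 125 kips.
Bearing: edge l_c = 1.125, r_n = 29.53 kips; interior l_c = 2.125, r_n = 55.78 kips; R_n = 29.53 + 1·55.78 = 85.31 kips → 64 kips.
Block shear: A_gv = 1.602, A_nv = 0.9863, A_nt = 0.498 in²; R_n = min(0.6F_uA_nv, 0.6F_yA_gv) + U_bs·F_u·A_nt = 76.29 kips → 57.2 kips.
Block shear governs: 57.2 kips.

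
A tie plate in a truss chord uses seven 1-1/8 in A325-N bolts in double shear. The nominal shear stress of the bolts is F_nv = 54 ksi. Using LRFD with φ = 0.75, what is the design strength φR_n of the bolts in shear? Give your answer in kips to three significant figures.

A_b = π × 1.125² / 4 = 0.994 in².
R_n = F_nv · A_b · n · n_s = 54 × 0.994 × 7 × 2 = 751.5 kips.
Design strength φR_n = 0.75 × 751.5 = 564 kips.

564 kips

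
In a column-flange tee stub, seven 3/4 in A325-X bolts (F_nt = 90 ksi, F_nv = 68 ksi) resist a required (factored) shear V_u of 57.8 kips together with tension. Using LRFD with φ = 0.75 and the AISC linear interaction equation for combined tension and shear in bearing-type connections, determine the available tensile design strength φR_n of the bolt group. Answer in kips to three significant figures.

A_b = π·0.75²/4 = 0.4418 in²; f_rv = 57.8 / (7 × 0.4418) = 18.69 ksi.
F'_nt = 1.3 F_nt − (F_nt / φF_nv) f_rv = 1.3·90 − (90/(0.75·68))·18.69 = 84.02 ksi, capped at F_nt → F'_nt = 84.02 ksi.
R_n = F'_nt · A_b · n = 84.02 × 0.4418 × 7 = 259.8 kips.
Design strength φR_n = 0.75 × 259.8 = 195 kips.

195 kips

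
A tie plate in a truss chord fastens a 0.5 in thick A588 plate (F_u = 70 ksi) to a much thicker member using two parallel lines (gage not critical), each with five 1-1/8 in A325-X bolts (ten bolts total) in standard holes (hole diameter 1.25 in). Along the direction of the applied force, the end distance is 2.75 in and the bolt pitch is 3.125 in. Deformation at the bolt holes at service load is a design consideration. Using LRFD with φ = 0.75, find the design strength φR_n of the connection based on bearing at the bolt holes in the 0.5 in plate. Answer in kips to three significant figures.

Per bolt r_n = 1.2 l_c t F_u ≤ 2.4 d t F_u; upper limit = 2.4 × 1.125 × 0.5 × 70 = 94.5 kips.
Edge bolt: l_c = 2.75 − 1.25/2 = 2.125 in → 1.2 × 2.125 × 0.5 × 70 = 89.25 → r_n = 89.25 kips.
Interior bolts: l_c = 3.125 − 1.25 = 1.875 in → 1.2 × 1.875 × 0.5 × 70 = 78.75 → r_n = 78.75 kips.
R_n = 2 × 89.25 + 8 × 78.75 = 808.5 kips.
Design strength φR_n = 0.75 × 808.5 = 606 kips.

606 kips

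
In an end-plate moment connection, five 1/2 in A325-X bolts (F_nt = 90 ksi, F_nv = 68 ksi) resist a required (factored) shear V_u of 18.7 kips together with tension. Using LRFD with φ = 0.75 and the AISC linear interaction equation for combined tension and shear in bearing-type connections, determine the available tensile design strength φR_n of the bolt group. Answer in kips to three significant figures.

A_b = π·0.5²/4 = 0.1963 in²; f_rv = 18.7 / (5 × 0.1963) = 19.05 ksi.
F'_nt = 1.3 F_nt − (F_nt / φF_nv) f_rv = 1.3·90 − (90/(0.75·68))·19.05 = 83.39 ksi, capped at F_nt → F'_nt = 83.39 ksi.
R_n = F'_nt · A_b · n = 83.39 × 0.1963 × 5 = 81.86 kips.
Design strength φR_n = 0.75 × 81.86 = 61.4 kips.

61.4 kips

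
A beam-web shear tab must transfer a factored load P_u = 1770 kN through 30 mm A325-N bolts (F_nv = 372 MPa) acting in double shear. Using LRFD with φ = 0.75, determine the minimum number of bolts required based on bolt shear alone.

A_b = π·30²/4 = 706.9 mm².
Per-bolt design strength φR_n = 0.75 × 372 × 706.9 × 2 / 1000 = 394.4 kN.
n ≥ 1770 / 394.4 = 4.488 → use 5 bolts.

5 bolts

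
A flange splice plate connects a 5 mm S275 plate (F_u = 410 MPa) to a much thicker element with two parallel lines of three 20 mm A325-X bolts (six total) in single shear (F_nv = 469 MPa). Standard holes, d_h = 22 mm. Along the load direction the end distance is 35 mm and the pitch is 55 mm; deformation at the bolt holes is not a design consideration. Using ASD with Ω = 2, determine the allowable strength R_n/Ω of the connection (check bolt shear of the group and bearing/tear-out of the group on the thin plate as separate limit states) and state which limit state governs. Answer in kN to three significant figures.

Bolt shear: A_b = π·20²/4 = 314.2 mm²; R_n = 469 × 314.2 × 6 × 1 / 1000 = 884 kN → 884 / 2 = 442 kN.
Bearing (1.5 l_c t F_u ≤ 3.0 d t F_u): upper limit = 3.0·20·5·410 / 1000 = 123 kN.
  Edge l_c = 35 − 22/2 = 24 → r_n = 73.8 kN; interior l_c = 55 − 22 = 33 → r_n = 101.5 kN.
  R_n,bearing = 2·73.8 + 4·101.5 = 553.5 kN → 553.5 / 2 = 277 kN.
Bearing governs: 277 kN.

277 kN (bearing governs)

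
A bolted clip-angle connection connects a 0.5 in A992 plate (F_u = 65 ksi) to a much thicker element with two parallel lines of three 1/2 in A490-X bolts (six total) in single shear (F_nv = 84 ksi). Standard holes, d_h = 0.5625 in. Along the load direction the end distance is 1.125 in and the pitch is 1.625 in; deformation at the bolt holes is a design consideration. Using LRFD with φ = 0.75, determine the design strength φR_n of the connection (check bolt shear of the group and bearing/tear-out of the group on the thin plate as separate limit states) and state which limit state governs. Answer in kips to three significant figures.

Bolt shear: A_b = π·0.5²/4 = 0.1963 in²; R_n = 84 × 0.1963 × 6 × 1 = 98.96 kips → 0.75 × 98.96 = 74.2 kips.
Bearing (1.2 l_c t F_u ≤ 2.4 d t F_u): upper limit = 2.4·0.5·0.5·65 = 39 kips.
  Edge l_c = 1.125 − 0.5625/2 = 0.8438 → r_n = 32.91 kips; interior l_c = 1.625 − 0.5625 = 1.062 → r_n = 39 kips.
  R_n,bearing = 2·32.91 + 4·39 = 221.8 kips → 0.75 × 221.8 = 166 kips.
Bolt shear governs: 74.2 kips.

74.2 kips (bolt shear governs)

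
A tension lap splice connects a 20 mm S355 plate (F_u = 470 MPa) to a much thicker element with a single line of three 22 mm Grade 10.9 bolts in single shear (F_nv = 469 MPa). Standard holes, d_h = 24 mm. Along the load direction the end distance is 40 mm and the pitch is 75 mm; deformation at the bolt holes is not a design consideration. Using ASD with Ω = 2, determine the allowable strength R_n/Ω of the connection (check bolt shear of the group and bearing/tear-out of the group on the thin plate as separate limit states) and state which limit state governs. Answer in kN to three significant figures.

267 kN (bolt shear governs)

Bolt shear: A_b = π·22²/4 = 380.1 mm²; R_n = 469 × 380.1 × 3 × 1 / 1000 = 534.8 kN → 534.8 / 2 = 267 kN.
Bearing (1.5 l_c t F_u ≤ 3.0 d t F_u): upper limit = 3.0·22·20·470 / 1000 = 620.4 kN.
  Edge l_c = 40 − 24/2 = 28 → r_n = 394.8 kN; interior l_c = 75 − 24 = 51 → r_n = 620.4 kN.
  R_n,bearing = 1·394.8 + 2·620.4 = 1636 kN → 1636 / 2 = 818 kN.
Bolt shear governs: 267 kN.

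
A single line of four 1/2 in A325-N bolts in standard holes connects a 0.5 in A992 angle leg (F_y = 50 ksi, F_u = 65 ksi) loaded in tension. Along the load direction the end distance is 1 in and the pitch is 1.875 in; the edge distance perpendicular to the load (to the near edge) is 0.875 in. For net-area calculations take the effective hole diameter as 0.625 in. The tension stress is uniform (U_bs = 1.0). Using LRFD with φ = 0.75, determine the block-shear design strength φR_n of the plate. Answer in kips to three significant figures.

Shear plane L_v = 1 + 3·1.875 = 6.625 in; A_gv = 6.625 × 0.5 = 3.312 in².
A_nv = (6.625 − 3.5·0.625) × 0.5 = 2.219 in².
A_nt = (0.875 − 0.5·0.625) × 0.5 = 0.2812 in².
0.6 F_u A_nv = 86.53 kips; 0.6 F_y A_gv = 99.38 kips → shear rupture governs the shear term.
R_n = 86.53 + 1.0 × 65 × 0.2812 = 104.8 kips.
Design strength φR_n = 0.75 × 104.8 = 78.6 kips.

78.6 kips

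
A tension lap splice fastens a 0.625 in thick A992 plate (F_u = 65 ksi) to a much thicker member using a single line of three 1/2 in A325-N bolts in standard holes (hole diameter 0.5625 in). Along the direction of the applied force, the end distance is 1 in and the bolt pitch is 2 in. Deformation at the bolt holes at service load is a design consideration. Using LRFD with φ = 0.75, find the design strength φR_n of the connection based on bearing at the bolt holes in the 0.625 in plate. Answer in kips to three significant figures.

Per bolt r_n = 1.2 l_c t F_u ≤ 2.4 d t F_u; upper limit = 2.4 × 0.5 × 0.625 × 65 = 48.75 kips.
Edge bolt: l_c = 1 − 0.5625/2 = 0.7188 in → 1.2 × 0.7188 × 0.625 × 65 = 35.04 → r_n = 35.04 kips.
Interior bolts: l_c = 2 − 0.5625 = 1.438 in → 1.2 × 1.438 × 0.625 × 65 = 70.08 → r_n = 48.75 kips.
R_n = 1 × 35.04 + 2 × 48.75 = 132.5 kips.
Design strength φR_n = 0.75 × 132.5 = 99.4 kips.

99.4 kips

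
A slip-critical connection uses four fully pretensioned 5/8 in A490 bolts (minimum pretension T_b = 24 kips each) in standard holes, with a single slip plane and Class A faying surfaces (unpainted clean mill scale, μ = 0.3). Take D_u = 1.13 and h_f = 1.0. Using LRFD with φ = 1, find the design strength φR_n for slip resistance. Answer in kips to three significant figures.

R_n = μ · D_u · h_f · T_b · n_s · n_b = 0.3 × 1.13 × 1.0 × 24 × 1 × 4 = 32.54 kips.
Design strength φR_n = 1 × 32.54 = 32.5 kips.

32.5 kips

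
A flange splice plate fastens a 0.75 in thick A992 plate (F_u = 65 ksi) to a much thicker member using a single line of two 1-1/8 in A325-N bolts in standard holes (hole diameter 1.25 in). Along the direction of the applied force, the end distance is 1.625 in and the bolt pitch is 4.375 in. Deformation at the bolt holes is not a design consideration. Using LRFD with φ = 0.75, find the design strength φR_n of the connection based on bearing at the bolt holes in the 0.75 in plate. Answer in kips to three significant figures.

178 kips

Per bolt r_n = 1.5 l_c t F_u ≤ 3.0 d t F_u; upper limit = 3.0 × 1.125 × 0.75 × 65 = 164.5 kips.
Edge bolt: l_c = 1.625 − 1.25/2 = 1 in → 1.5 × 1 × 0.75 × 65 = 73.12 → r_n = 73.12 kips.
Interior bolts: l_c = 4.375 − 1.25 = 3.125 in → 1.5 × 3.125 × 0.75 × 65 = 228.5 → r_n = 164.5 kips.
R_n = 1 × 73.12 + 1 × 164.5 = 237.7 kips.
Design strength φR_n = 0.75 × 237.7 = 178 kips.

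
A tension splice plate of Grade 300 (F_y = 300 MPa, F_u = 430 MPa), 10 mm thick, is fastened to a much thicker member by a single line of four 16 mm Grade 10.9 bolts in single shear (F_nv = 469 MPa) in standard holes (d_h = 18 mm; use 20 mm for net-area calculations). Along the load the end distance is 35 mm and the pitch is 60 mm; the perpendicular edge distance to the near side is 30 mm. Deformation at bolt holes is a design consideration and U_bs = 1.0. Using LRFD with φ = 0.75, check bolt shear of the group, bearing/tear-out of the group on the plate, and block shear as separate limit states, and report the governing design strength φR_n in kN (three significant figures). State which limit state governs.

283 kN (bolt shear governs)

Bolt shear: A_b = π·16²/4 = 201.1 mm²; R_n = 469 × 201.1 × 4 × 1 / 1000 = 377.2 kN → 0.75 × 377.2 = 283 kN.
Bearing: edge l_c = 26, r_n = 134.2 kN; interior l_c = 42, r_n = 165.1 kN; R_n = 134.2 + 3·165.1 = 629.5 kN → 472 kN.
Block shear: A_gv = 2150, A_nv = 1450, A_nt = 200 mm²; R_n = min(0.6F_uA_nv, 0.6F_yA_gv) + U_bs·F_u·A_nt = 460.1 kN → 345 kN.
Bolt shear governs: 283 kN.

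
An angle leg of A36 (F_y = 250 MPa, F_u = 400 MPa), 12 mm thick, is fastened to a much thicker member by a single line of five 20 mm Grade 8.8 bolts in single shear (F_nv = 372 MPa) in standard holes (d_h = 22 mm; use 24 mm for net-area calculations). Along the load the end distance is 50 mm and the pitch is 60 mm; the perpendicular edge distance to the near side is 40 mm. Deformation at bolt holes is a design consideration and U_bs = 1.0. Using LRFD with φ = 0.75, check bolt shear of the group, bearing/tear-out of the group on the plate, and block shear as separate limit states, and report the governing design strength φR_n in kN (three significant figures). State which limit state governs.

438 kN (bolt shear governs)

Bolt shear: A_b = π·20²/4 = 314.2 mm²; R_n = 372 × 314.2 × 5 × 1 / 1000 = 584.3 kN → 0.75 × 584.3 = 438 kN.
Bearing: edge l_c = 39, r_n = 224.6 kN; interior l_c = 38, r_n = 218.9 kN; R_n = 224.6 + 4·218.9 = 1100 kN → 825 kN.
Block shear: A_gv = 3480, A_nv = 2184, A_nt = 336 mm²; R_n = min(0.6F_uA_nv, 0.6F_yA_gv) + U_bs·F_u·A_nt = 656.4 kN → 492 kN.
Bolt shear governs: 438 kN.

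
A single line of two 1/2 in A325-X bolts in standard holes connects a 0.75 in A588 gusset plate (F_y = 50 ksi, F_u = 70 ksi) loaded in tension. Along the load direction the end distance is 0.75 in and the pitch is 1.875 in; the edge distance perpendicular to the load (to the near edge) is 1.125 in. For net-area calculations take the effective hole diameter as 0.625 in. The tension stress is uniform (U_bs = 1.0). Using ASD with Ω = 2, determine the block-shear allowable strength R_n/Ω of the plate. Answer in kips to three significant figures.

47.9 kips

Shear plane L_v = 0.75 + 1·1.875 = 2.625 in; A_gv = 2.625 × 0.75 = 1.969 in².
A_nv = (2.625 − 1.5·0.625) × 0.75 = 1.266 in².
A_nt = (1.125 − 0.5·0.625) × 0.75 = 0.6094 in².
0.6 F_u A_nv = 53.16 kips; 0.6 F_y A_gv = 59.06 kips → shear rupture governs the shear term.
R_n = 53.16 + 1.0 × 70 × 0.6094 = 95.81 kips.
Allowable strength R_n/Ω = 95.81 / 2 = 47.9 kips.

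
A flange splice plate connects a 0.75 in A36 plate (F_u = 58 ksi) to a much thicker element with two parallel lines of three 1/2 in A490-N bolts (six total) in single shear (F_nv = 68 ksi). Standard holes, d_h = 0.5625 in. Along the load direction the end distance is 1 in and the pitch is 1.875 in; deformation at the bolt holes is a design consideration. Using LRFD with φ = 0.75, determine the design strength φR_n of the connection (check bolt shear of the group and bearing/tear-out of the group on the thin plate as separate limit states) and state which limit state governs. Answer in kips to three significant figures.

Bolt shear: A_b = π·0.5²/4 = 0.1963 in²; R_n = 68 × 0.1963 × 6 × 1 = 80.11 kips → 0.75 × 80.11 = 60.1 kips.
Bearing (1.2 l_c t F_u ≤ 2.4 d t F_u): upper limit = 2.4·0.5·0.75·58 = 52.2 kips.
  Edge l_c = 1 − 0.5625/2 = 0.7188 → r_n = 37.52 kips; interior l_c = 1.875 − 0.5625 = 1.312 → r_n = 52.2 kips.
  R_n,bearing = 2·37.52 + 4·52.2 = 283.8 kips → 0.75 × 283.8 = 213 kips.
Bolt shear governs: 60.1 kips.

60.1 kips (bolt shear governs)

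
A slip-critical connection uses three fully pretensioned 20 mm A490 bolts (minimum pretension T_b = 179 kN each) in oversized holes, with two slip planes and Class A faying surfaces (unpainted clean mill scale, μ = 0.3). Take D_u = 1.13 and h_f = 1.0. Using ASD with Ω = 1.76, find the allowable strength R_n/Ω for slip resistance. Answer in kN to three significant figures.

207 kN

R_n = μ · D_u · h_f · T_b · n_s · n_b = 0.3 × 1.13 × 1.0 × 179 × 2 × 3 = 364.1 kN.
Allowable strength R_n/Ω = 364.1 / 1.76 = 207 kN.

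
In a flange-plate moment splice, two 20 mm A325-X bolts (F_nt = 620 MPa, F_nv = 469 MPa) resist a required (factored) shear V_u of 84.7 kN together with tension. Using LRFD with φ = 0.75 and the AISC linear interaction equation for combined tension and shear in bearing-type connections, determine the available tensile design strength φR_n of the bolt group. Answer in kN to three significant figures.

A_b = π·20²/4 = 314.2 mm²; f_rv = 84.7 × 1000 / (2 × 314.2) = 134.8 MPa.
F'_nt = 1.3 F_nt − (F_nt / φF_nv) f_rv = 1.3·620 − (620/(0.75·469))·134.8 = 568.4 MPa, capped at F_nt → F'_nt = 568.4 MPa.
R_n = F'_nt · A_b · n = 568.4 × 314.2 × 2 / 1000 = 357.1 kN.
Design strength φR_n = 0.75 × 357.1 = 268 kN.

268 kN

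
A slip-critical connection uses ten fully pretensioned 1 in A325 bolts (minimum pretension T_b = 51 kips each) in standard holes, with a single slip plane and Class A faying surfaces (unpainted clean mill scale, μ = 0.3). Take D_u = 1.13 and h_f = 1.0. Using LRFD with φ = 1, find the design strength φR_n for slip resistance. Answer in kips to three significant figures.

R_n = μ · D_u · h_f · T_b · n_s · n_b = 0.3 × 1.13 × 1.0 × 51 × 1 × 10 = 172.9 kips.
Design strength φR_n = 1 × 172.9 = 173 kips.

173 kips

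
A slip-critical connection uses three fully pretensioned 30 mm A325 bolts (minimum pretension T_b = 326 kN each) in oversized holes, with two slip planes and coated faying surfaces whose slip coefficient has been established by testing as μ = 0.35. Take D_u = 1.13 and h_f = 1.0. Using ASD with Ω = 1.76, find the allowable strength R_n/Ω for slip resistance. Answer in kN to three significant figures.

R_n = μ · D_u · h_f · T_b · n_s · n_b = 0.35 × 1.13 × 1.0 × 326 × 2 × 3 = 773.6 kN.
Allowable strength R_n/Ω = 773.6 / 1.76 = 440 kN.

440 kN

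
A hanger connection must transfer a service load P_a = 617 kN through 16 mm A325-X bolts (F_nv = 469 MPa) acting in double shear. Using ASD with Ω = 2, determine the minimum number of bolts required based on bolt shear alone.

7 bolts

A_b = π·16²/4 = 201.1 mm².
Per-bolt allowable strength R_n/Ω = 469 × 201.1 × 2 / 1000 / 2 = 94.3 kN.
n ≥ 617 / 94.3 = 6.543 → use 7 bolts.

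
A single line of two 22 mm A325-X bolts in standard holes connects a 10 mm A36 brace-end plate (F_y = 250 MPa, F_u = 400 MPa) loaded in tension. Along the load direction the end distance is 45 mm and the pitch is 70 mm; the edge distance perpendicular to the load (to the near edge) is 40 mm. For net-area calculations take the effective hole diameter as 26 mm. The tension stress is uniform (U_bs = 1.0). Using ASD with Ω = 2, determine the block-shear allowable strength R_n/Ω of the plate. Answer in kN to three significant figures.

140 kN

Shear plane L_v = 45 + 1·70 = 115 mm; A_gv = 115 × 10 = 1150 mm².
A_nv = (115 − 1.5·26) × 10 = 760 mm².
A_nt = (40 − 0.5·26) × 10 = 270 mm².
0.6 F_u A_nv = 182.4 kN; 0.6 F_y A_gv = 172.5 kN → shear yielding governs the shear term.
R_n = 172.5 + 1.0 × 400 × 270 / 1000 = 280.5 kN.
Allowable strength R_n/Ω = 280.5 / 2 = 140 kN.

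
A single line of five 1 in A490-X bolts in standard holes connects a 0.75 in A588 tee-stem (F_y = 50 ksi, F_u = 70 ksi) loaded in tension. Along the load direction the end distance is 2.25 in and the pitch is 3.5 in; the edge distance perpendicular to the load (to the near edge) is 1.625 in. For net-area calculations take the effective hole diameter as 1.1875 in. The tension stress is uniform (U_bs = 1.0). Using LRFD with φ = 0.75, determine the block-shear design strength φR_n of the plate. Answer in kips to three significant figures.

298 kips

Shear plane L_v = 2.25 + 4·3.5 = 16.25 in; A_gv = 16.25 × 0.75 = 12.19 in².
A_nv = (16.25 − 4.5·1.1875) × 0.75 = 8.18 in².
A_nt = (1.625 − 0.5·1.1875) × 0.75 = 0.7734 in².
0.6 F_u A_nv = 343.5 kips; 0.6 F_y A_gv = 365.6 kips → shear rupture governs the shear term.
R_n = 343.5 + 1.0 × 70 × 0.7734 = 397.7 kips.
Design strength φR_n = 0.75 × 397.7 = 298 kips.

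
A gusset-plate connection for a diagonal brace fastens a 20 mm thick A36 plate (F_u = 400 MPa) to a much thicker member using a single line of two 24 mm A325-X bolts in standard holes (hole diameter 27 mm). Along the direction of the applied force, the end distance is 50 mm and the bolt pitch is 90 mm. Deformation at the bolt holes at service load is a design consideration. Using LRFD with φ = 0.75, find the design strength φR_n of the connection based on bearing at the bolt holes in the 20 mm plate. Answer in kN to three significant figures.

Per bolt r_n = 1.2 l_c t F_u ≤ 2.4 d t F_u; upper limit = 2.4 × 24 × 20 × 400 / 1000 = 460.8 kN.
Edge bolt: l_c = 50 − 27/2 = 36.5 mm → 1.2 × 36.5 × 20 × 400 / 1000 = 350.4 → r_n = 350.4 kN.
Interior bolts: l_c = 90 − 27 = 63 mm → 1.2 × 63 × 20 × 400 / 1000 = 604.8 → r_n = 460.8 kN.
R_n = 1 × 350.4 + 1 × 460.8 = 811.2 kN.
Design strength φR_n = 0.75 × 811.2 = 608 kN.

608 kN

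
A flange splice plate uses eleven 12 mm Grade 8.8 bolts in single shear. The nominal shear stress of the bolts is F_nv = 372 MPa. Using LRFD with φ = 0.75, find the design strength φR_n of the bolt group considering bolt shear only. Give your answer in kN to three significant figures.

A_b = π × 12² / 4 = 113.1 mm².
R_n = F_nv · A_b · n · n_s = 372 × 113.1 × 11 × 1 / 1000 = 462.8 kN.
Design strength φR_n = 0.75 × 462.8 = 347 kN.

347 kN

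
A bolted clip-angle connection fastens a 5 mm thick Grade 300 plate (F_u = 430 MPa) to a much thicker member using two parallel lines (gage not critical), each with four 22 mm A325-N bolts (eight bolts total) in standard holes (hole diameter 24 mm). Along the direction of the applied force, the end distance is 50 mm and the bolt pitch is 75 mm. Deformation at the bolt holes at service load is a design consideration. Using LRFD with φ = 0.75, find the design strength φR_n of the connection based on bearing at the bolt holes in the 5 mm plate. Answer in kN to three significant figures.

Per bolt r_n = 1.2 l_c t F_u ≤ 2.4 d t F_u; upper limit = 2.4 × 22 × 5 × 430 / 1000 = 113.5 kN.
Edge bolt: l_c = 50 − 24/2 = 38 mm → 1.2 × 38 × 5 × 430 / 1000 = 98.04 → r_n = 98.04 kN.
Interior bolts: l_c = 75 − 24 = 51 mm → 1.2 × 51 × 5 × 430 / 1000 = 131.6 → r_n = 113.5 kN.
R_n = 2 × 98.04 + 6 × 113.5 = 877.2 kN.
Design strength φR_n = 0.75 × 877.2 = 658 kN.

658 kN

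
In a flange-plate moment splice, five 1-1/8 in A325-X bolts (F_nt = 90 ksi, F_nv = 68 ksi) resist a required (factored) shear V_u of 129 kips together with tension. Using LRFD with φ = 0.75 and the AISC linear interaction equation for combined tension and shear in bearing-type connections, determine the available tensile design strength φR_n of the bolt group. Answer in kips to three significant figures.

A_b = π·1.125²/4 = 0.994 in²; f_rv = 129 / (5 × 0.994) = 25.96 ksi.
F'_nt = 1.3 F_nt − (F_nt / φF_nv) f_rv = 1.3·90 − (90/(0.75·68))·25.96 = 71.2 ksi, capped at F_nt → F'_nt = 71.2 ksi.
R_n = F'_nt · A_b · n = 71.2 × 0.994 × 5 = 353.9 kips.
Design strength φR_n = 0.75 × 353.9 = 265 kips.

265 kips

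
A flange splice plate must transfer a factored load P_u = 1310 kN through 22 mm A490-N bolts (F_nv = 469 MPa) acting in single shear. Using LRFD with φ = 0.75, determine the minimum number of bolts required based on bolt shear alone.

A_b = π·22²/4 = 380.1 mm².
Per-bolt design strength φR_n = 0.75 × 469 × 380.1 × 1 / 1000 = 133.7 kN.
n ≥ 1310 / 133.7 = 9.797 → use 10 bolts.

10 bolts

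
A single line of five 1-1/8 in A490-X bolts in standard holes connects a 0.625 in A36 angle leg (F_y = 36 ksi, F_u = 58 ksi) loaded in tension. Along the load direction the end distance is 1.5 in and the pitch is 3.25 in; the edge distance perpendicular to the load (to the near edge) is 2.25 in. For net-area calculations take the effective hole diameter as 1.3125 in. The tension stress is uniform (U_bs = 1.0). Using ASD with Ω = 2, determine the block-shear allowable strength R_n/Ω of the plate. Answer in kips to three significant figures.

Shear plane L_v = 1.5 + 4·3.25 = 14.5 in; A_gv = 14.5 × 0.625 = 9.062 in².
A_nv = (14.5 − 4.5·1.3125) × 0.625 = 5.371 in².
A_nt = (2.25 − 0.5·1.3125) × 0.625 = 0.9961 in².
0.6 F_u A_nv = 186.9 kips; 0.6 F_y A_gv = 195.7 kips → shear rupture governs the shear term.
R_n = 186.9 + 1.0 × 58 × 0.9961 = 244.7 kips.
Allowable strength R_n/Ω = 244.7 / 2 = 122 kips.

122 kips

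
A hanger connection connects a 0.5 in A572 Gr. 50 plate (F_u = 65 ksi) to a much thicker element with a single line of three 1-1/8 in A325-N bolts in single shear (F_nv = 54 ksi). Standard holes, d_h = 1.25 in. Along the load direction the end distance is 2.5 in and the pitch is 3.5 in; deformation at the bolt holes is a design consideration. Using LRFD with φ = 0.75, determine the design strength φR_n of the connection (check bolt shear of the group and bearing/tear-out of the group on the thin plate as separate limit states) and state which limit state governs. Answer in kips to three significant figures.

121 kips (bolt shear governs)

Bolt shear: A_b = π·1.125²/4 = 0.994 in²; R_n = 54 × 0.994 × 3 × 1 = 161 kips → 0.75 × 161 = 121 kips.
Bearing (1.2 l_c t F_u ≤ 2.4 d t F_u): upper limit = 2.4·1.125·0.5·65 = 87.75 kips.
  Edge l_c = 2.5 − 1.25/2 = 1.875 → r_n = 73.12 kips; interior l_c = 3.5 − 1.25 = 2.25 → r_n = 87.75 kips.
  R_n,bearing = 1·73.12 + 2·87.75 = 248.6 kips → 0.75 × 248.6 = 186 kips.
Bolt shear governs: 121 kips.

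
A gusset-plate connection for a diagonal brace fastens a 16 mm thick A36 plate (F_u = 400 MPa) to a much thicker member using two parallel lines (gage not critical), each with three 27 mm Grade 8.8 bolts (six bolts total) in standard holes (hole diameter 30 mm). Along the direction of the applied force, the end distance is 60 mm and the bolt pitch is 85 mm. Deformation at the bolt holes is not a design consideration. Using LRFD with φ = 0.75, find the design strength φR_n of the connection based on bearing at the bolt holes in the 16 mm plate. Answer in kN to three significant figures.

Per bolt r_n = 1.5 l_c t F_u ≤ 3.0 d t F_u; upper limit = 3.0 × 27 × 16 × 400 / 1000 = 518.4 kN.
Edge bolt: l_c = 60 − 30/2 = 45 mm → 1.5 × 45 × 16 × 400 / 1000 = 432 → r_n = 432 kN.
Interior bolts: l_c = 85 − 30 = 55 mm → 1.5 × 55 × 16 × 400 / 1000 = 528 → r_n = 518.4 kN.
R_n = 2 × 432 + 4 × 518.4 = 2938 kN.
Design strength φR_n = 0.75 × 2938 = 2200 kN.

2200 kN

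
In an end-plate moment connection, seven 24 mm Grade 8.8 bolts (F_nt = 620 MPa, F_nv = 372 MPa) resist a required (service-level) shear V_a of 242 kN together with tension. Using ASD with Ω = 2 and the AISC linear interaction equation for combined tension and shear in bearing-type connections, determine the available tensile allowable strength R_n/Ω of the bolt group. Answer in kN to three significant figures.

873 kN

A_b = π·24²/4 = 452.4 mm²; f_rv = 242 × 1000 / (7 × 452.4) = 76.42 MPa.
F'_nt = 1.3 F_nt − (Ω F_nt / F_nv) f_rv = 1.3·620 − (2·620/372)·76.42 = 551.3 MPa, capped at F_nt → F'_nt = 551.3 MPa.
R_n = F'_nt · A_b · n = 551.3 × 452.4 × 7 / 1000 = 1746 kN.
Allowable strength R_n/Ω = 1746 / 2 = 873 kN.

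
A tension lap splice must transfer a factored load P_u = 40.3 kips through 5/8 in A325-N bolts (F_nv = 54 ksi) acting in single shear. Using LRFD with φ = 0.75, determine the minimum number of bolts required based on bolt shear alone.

4 bolts

A_b = π·0.625²/4 = 0.3068 in².
Per-bolt design strength φR_n = 0.75 × 54 × 0.3068 × 1 = 12.43 kips.
n ≥ 40.3 / 12.43 = 3.243 → use 4 bolts.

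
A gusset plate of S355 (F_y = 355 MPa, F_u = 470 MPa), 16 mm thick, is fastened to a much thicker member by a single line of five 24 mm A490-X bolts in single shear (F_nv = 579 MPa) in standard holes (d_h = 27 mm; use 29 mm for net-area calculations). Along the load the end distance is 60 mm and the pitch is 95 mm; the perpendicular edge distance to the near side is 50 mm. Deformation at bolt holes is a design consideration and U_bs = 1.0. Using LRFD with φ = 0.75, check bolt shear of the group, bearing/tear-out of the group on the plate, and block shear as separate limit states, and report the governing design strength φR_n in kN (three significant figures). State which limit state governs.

Bolt shear: A_b = π·24²/4 = 452.4 mm²; R_n = 579 × 452.4 × 5 × 1 / 1000 = 1310 kN → 0.75 × 1310 = 982 kN.
Bearing: edge l_c = 46.5, r_n = 419.6 kN; interior l_c = 68, r_n = 433.2 kN; R_n = 419.6 + 4·433.2 = 2152 kN → 1610 kN.
Block shear: A_gv = 7040, A_nv = 4952, A_nt = 568 mm²; R_n = min(0.6F_uA_nv, 0.6F_yA_gv) + U_bs·F_u·A_nt = 1663 kN → 1250 kN.
Bolt shear governs: 982 kN.

982 kN (bolt shear governs)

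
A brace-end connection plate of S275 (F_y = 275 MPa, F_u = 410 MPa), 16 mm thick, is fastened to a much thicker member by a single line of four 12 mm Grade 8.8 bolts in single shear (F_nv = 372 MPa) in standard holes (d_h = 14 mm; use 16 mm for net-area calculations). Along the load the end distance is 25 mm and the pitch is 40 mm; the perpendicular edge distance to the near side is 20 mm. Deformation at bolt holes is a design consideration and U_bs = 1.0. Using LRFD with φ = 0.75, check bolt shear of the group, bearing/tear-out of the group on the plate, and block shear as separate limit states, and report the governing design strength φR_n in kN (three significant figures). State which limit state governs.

Bolt shear: A_b = π·12²/4 = 113.1 mm²; R_n = 372 × 113.1 × 4 × 1 / 1000 = 168.3 kN → 0.75 × 168.3 = 126 kN.
Bearing: edge l_c = 18, r_n = 141.7 kN; interior l_c = 26, r_n = 188.9 kN; R_n = 141.7 + 3·188.9 = 708.5 kN → 531 kN.
Block shear: A_gv = 2320, A_nv = 1424, A_nt = 192 mm²; R_n = min(0.6F_uA_nv, 0.6F_yA_gv) + U_bs·F_u·A_nt = 429 kN → 322 kN.
Bolt shear governs: 126 kN.

126 kN (bolt shear governs)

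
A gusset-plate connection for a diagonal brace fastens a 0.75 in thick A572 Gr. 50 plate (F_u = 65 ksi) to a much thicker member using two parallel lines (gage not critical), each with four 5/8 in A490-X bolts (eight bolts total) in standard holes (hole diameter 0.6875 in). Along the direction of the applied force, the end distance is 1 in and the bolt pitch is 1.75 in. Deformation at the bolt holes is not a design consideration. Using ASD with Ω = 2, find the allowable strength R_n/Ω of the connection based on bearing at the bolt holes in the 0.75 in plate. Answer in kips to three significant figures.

281 kips

Per bolt r_n = 1.5 l_c t F_u ≤ 3.0 d t F_u; upper limit = 3.0 × 0.625 × 0.75 × 65 = 91.41 kips.
Edge bolt: l_c = 1 − 0.6875/2 = 0.6562 in → 1.5 × 0.6562 × 0.75 × 65 = 47.99 → r_n = 47.99 kips.
Interior bolts: l_c = 1.75 − 0.6875 = 1.062 in → 1.5 × 1.062 × 0.75 × 65 = 77.7 → r_n = 77.7 kips.
R_n = 2 × 47.99 + 6 × 77.7 = 562.1 kips.
Allowable strength R_n/Ω = 562.1 / 2 = 281 kips.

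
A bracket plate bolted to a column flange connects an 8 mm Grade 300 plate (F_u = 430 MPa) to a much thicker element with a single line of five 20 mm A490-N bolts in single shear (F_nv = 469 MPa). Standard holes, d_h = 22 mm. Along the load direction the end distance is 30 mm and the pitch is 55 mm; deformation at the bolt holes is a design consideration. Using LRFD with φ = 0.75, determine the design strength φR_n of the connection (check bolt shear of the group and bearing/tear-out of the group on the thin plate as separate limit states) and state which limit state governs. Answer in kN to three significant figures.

467 kN (bearing governs)

Bolt shear: A_b = π·20²/4 = 314.2 mm²; R_n = 469 × 314.2 × 5 × 1 / 1000 = 736.7 kN → 0.75 × 736.7 = 553 kN.
Bearing (1.2 l_c t F_u ≤ 2.4 d t F_u): upper limit = 2.4·20·8·430 / 1000 = 165.1 kN.
  Edge l_c = 30 − 22/2 = 19 → r_n = 78.43 kN; interior l_c = 55 − 22 = 33 → r_n = 136.2 kN.
  R_n,bearing = 1·78.43 + 4·136.2 = 623.3 kN → 0.75 × 623.3 = 467 kN.
Bearing governs: 467 kN.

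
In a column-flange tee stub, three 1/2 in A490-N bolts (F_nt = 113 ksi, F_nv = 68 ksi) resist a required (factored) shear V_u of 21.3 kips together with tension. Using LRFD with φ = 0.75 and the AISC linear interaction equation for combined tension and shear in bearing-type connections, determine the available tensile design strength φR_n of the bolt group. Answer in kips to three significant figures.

A_b = π·0.5²/4 = 0.1963 in²; f_rv = 21.3 / (3 × 0.1963) = 36.16 ksi.
F'_nt = 1.3 F_nt − (F_nt / φF_nv) f_rv = 1.3·113 − (113/(0.75·68))·36.16 = 66.78 ksi, capped at F_nt → F'_nt = 66.78 ksi.
R_n = F'_nt · A_b · n = 66.78 × 0.1963 × 3 = 39.34 kips.
Design strength φR_n = 0.75 × 39.34 = 29.5 kips.

29.5 kips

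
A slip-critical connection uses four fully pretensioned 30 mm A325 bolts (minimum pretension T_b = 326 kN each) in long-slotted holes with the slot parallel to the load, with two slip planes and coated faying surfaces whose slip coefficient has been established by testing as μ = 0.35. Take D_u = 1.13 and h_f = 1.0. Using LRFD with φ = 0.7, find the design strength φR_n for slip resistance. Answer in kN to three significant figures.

R_n = μ · D_u · h_f · T_b · n_s · n_b = 0.35 × 1.13 × 1.0 × 326 × 2 × 4 = 1031 kN.
Design strength φR_n = 0.7 × 1031 = 722 kN.

722 kN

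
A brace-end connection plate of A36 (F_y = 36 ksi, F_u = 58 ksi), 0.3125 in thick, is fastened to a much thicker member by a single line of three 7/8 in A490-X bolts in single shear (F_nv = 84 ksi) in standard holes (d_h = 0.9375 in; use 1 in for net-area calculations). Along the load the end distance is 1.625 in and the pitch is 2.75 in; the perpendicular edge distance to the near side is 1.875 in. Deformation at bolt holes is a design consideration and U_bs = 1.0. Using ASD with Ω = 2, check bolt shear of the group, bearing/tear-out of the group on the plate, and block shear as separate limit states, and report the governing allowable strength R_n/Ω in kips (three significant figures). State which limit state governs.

Bolt shear: A_b = π·0.875²/4 = 0.6013 in²; R_n = 84 × 0.6013 × 3 × 1 = 151.5 kips → 151.5 / 2 = 75.8 kips.
Bearing: edge l_c = 1.156, r_n = 25.15 kips; interior l_c = 1.812, r_n = 38.06 kips; R_n = 25.15 + 2·38.06 = 101.3 kips → 50.6 kips.
Block shear: A_gv = 2.227, A_nv = 1.445, A_nt = 0.4297 in²; R_n = min(0.6F_uA_nv, 0.6F_yA_gv) + U_bs·F_u·A_nt = 73.02 kips → 36.5 kips.
Block shear governs: 36.5 kips.

36.5 kips (block shear governs)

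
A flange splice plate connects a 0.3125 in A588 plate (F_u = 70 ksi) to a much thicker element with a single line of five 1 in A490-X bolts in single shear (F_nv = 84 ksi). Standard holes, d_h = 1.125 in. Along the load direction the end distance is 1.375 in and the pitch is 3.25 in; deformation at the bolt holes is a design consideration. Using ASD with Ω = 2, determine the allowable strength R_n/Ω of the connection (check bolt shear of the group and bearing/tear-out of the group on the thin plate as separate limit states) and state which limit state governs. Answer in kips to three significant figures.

Bolt shear: A_b = π·1²/4 = 0.7854 in²; R_n = 84 × 0.7854 × 5 × 1 = 329.9 kips → 329.9 / 2 = 165 kips.
Bearing (1.2 l_c t F_u ≤ 2.4 d t F_u): upper limit = 2.4·1·0.3125·70 = 52.5 kips.
  Edge l_c = 1.375 − 1.125/2 = 0.8125 → r_n = 21.33 kips; interior l_c = 3.25 − 1.125 = 2.125 → r_n = 52.5 kips.
  R_n,bearing = 1·21.33 + 4·52.5 = 231.3 kips → 231.3 / 2 = 116 kips.
Bearing governs: 116 kips.

116 kips (bearing governs)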